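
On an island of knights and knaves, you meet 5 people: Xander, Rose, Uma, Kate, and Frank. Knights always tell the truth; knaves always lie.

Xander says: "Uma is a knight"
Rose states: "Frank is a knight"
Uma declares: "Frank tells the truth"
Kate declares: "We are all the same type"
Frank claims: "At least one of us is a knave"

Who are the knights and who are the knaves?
Xander is a knight.
Rose is a knight.
Uma is a knight.
Kate is a knave.
Frank is a knight.

Verification:
- Xander (knight) says "Uma is a knight" - this is TRUE because Uma is a knight.
- Rose (knight) says "Frank is a knight" - this is TRUE because Frank is a knight.
- Uma (knight) says "Frank tells the truth" - this is TRUE because Frank is a knight.
- Kate (knave) says "We are all the same type" - this is FALSE (a lie) because Xander, Rose, Uma, and Frank are knights and Kate is a knave.
- Frank (knight) says "At least one of us is a knave" - this is TRUE because Kate is a knave.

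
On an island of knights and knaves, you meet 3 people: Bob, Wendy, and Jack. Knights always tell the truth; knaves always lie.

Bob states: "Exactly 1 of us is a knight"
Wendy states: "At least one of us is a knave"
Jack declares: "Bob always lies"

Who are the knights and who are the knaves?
Bob is a knave.
Wendy is a knight.
Jack is a knight.

Verification:
- Bob (knave) says "Exactly 1 of us is a knight" - this is FALSE (a lie) because there are 2 knights.
- Wendy (knight) says "At least one of us is a knave" - this is TRUE because Bob is a knave.
- Jack (knight) says "Bob always lies" - this is TRUE because Bob is a knave.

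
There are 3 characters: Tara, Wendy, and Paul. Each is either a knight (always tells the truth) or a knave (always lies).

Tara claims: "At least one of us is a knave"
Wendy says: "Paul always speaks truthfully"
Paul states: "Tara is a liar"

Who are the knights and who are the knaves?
Tara is a knight.
Wendy is a knave.
Paul is a knave.

Verification:
- Tara (knight) says "At least one of us is a knave" - this is TRUE because Wendy and Paul are knaves.
- Wendy (knave) says "Paul always speaks truthfully" - this is FALSE (a lie) because Paul is a knave.
- Paul (knave) says "Tara is a liar" - this is FALSE (a lie) because Tara is a knight.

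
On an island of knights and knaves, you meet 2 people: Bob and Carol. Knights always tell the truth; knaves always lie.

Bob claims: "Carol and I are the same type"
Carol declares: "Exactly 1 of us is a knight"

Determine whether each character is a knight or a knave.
Bob is a knave.
Carol is a knight.

Verification:
- Bob (knave) says "Carol and I are the same type" - this is FALSE (a lie) because Bob is a knave and Carol is a knight.
- Carol (knight) says "Exactly 1 of us is a knight" - this is TRUE because there are 1 knights.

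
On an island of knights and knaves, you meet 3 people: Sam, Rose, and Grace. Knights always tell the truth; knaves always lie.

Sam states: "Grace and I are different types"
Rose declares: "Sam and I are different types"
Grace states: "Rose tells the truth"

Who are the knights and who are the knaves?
Sam is a knave.
Rose is a knave.
Grace is a knave.

Verification:
- Sam (knave) says "Grace and I are different types" - this is FALSE (a lie) because Sam is a knave and Grace is a knave.
- Rose (knave) says "Sam and I are different types" - this is FALSE (a lie) because Rose is a knave and Sam is a knave.
- Grace (knave) says "Rose tells the truth" - this is FALSE (a lie) because Rose is a knave.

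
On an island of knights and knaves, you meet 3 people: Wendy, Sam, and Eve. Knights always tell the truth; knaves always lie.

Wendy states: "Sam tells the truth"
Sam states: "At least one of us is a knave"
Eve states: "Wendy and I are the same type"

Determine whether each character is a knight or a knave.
Wendy is a knight.
Sam is a knight.
Eve is a knave.

Verification:
- Wendy (knight) says "Sam tells the truth" - this is TRUE because Sam is a knight.
- Sam (knight) says "At least one of us is a knave" - this is TRUE because Eve is a knave.
- Eve (knave) says "Wendy and I are the same type" - this is FALSE (a lie) because Eve is a knave and Wendy is a knight.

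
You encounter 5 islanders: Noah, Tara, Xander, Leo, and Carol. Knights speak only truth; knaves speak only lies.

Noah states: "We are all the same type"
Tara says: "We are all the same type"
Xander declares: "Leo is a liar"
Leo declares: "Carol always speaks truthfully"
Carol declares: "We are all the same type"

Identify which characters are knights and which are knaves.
Noah is a knave.
Tara is a knave.
Xander is a knight.
Leo is a knave.
Carol is a knave.

Verification:
- Noah (knave) says "We are all the same type" - this is FALSE (a lie) because Xander is a knight and Noah, Tara, Leo, and Carol are knaves.
- Tara (knave) says "We are all the same type" - this is FALSE (a lie) because Xander is a knight and Noah, Tara, Leo, and Carol are knaves.
- Xander (knight) says "Leo is a liar" - this is TRUE because Leo is a knave.
- Leo (knave) says "Carol always speaks truthfully" - this is FALSE (a lie) because Carol is a knave.
- Carol (knave) says "We are all the same type" - this is FALSE (a lie) because Xander is a knight and Noah, Tara, Leo, and Carol are knaves.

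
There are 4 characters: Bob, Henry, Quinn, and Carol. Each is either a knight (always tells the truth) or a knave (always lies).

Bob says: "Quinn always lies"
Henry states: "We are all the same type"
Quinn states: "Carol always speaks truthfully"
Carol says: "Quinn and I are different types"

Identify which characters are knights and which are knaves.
Bob is a knight.
Henry is a knave.
Quinn is a knave.
Carol is a knave.

Verification:
- Bob (knight) says "Quinn always lies" - this is TRUE because Quinn is a knave.
- Henry (knave) says "We are all the same type" - this is FALSE (a lie) because Bob is a knight and Henry, Quinn, and Carol are knaves.
- Quinn (knave) says "Carol always speaks truthfully" - this is FALSE (a lie) because Carol is a knave.
- Carol (knave) says "Quinn and I are different types" - this is FALSE (a lie) because Carol is a knave and Quinn is a knave.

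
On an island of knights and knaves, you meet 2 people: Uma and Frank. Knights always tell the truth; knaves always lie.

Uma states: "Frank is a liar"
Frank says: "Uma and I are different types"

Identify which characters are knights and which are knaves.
Uma is a knave.
Frank is a knight.

Verification:
- Uma (knave) says "Frank is a liar" - this is FALSE (a lie) because Frank is a knight.
- Frank (knight) says "Uma and I are different types" - this is TRUE because Frank is a knight and Uma is a knave.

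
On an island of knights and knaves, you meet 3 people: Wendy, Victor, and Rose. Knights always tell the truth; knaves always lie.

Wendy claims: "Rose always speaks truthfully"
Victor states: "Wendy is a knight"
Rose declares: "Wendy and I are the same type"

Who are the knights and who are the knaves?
Wendy is a knight.
Victor is a knight.
Rose is a knight.

Verification:
- Wendy (knight) says "Rose always speaks truthfully" - this is TRUE because Rose is a knight.
- Victor (knight) says "Wendy is a knight" - this is TRUE because Wendy is a knight.
- Rose (knight) says "Wendy and I are the same type" - this is TRUE because Rose is a knight and Wendy is a knight.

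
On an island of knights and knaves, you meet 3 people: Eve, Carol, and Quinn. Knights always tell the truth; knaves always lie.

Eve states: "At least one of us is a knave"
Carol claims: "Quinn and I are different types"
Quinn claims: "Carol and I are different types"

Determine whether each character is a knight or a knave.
Eve is a knight.
Carol is a knave.
Quinn is a knave.

Verification:
- Eve (knight) says "At least one of us is a knave" - this is TRUE because Carol and Quinn are knaves.
- Carol (knave) says "Quinn and I are different types" - this is FALSE (a lie) because Carol is a knave and Quinn is a knave.
- Quinn (knave) says "Carol and I are different types" - this is FALSE (a lie) because Quinn is a knave and Carol is a knave.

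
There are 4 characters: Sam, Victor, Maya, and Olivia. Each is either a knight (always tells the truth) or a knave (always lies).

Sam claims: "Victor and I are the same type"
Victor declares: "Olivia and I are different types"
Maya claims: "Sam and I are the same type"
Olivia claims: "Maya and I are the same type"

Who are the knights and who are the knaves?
Sam is a knight.
Victor is a knight.
Maya is a knight.
Olivia is a knave.

Verification:
- Sam (knight) says "Victor and I are the same type" - this is TRUE because Sam is a knight and Victor is a knight.
- Victor (knight) says "Olivia and I are different types" - this is TRUE because Victor is a knight and Olivia is a knave.
- Maya (knight) says "Sam and I are the same type" - this is TRUE because Maya is a knight and Sam is a knight.
- Olivia (knave) says "Maya and I are the same type" - this is FALSE (a lie) because Olivia is a knave and Maya is a knight.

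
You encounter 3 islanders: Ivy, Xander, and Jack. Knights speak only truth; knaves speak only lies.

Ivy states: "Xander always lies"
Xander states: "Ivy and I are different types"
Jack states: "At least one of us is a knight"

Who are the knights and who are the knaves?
Ivy is a knave.
Xander is a knight.
Jack is a knight.

Verification:
- Ivy (knave) says "Xander always lies" - this is FALSE (a lie) because Xander is a knight.
- Xander (knight) says "Ivy and I are different types" - this is TRUE because Xander is a knight and Ivy is a knave.
- Jack (knight) says "At least one of us is a knight" - this is TRUE because Xander and Jack are knights.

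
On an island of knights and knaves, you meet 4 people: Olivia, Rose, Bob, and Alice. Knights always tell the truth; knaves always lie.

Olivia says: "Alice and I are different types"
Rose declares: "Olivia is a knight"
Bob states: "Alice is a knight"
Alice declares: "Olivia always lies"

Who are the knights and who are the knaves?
Olivia is a knight.
Rose is a knight.
Bob is a knave.
Alice is a knave.

Verification:
- Olivia (knight) says "Alice and I are different types" - this is TRUE because Olivia is a knight and Alice is a knave.
- Rose (knight) says "Olivia is a knight" - this is TRUE because Olivia is a knight.
- Bob (knave) says "Alice is a knight" - this is FALSE (a lie) because Alice is a knave.
- Alice (knave) says "Olivia always lies" - this is FALSE (a lie) because Olivia is a knight.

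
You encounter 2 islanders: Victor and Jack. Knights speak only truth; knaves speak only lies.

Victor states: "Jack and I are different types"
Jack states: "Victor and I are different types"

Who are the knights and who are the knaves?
Victor is a knave.
Jack is a knave.

Verification:
- Victor (knave) says "Jack and I are different types" - this is FALSE (a lie) because Victor is a knave and Jack is a knave.
- Jack (knave) says "Victor and I are different types" - this is FALSE (a lie) because Jack is a knave and Victor is a knave.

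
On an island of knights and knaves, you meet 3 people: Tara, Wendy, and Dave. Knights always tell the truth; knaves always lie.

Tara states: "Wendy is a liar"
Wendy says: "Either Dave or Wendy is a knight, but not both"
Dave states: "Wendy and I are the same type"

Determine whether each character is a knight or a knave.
Tara is a knave.
Wendy is a knight.
Dave is a knave.

Verification:
- Tara (knave) says "Wendy is a liar" - this is FALSE (a lie) because Wendy is a knight.
- Wendy (knight) says "Either Dave or Wendy is a knight, but not both" - this is TRUE because Dave is a knave and Wendy is a knight.
- Dave (knave) says "Wendy and I are the same type" - this is FALSE (a lie) because Dave is a knave and Wendy is a knight.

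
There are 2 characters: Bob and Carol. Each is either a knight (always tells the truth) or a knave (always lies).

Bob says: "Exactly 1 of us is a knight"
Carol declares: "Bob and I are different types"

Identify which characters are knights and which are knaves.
Bob is a knave.
Carol is a knave.

Verification:
- Bob (knave) says "Exactly 1 of us is a knight" - this is FALSE (a lie) because there are 0 knights.
- Carol (knave) says "Bob and I are different types" - this is FALSE (a lie) because Carol is a knave and Bob is a knave.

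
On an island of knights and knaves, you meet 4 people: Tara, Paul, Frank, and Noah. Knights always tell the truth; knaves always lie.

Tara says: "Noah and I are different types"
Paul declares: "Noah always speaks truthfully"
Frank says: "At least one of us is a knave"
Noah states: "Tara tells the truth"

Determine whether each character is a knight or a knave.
Tara is a knave.
Paul is a knave.
Frank is a knight.
Noah is a knave.

Verification:
- Tara (knave) says "Noah and I are different types" - this is FALSE (a lie) because Tara is a knave and Noah is a knave.
- Paul (knave) says "Noah always speaks truthfully" - this is FALSE (a lie) because Noah is a knave.
- Frank (knight) says "At least one of us is a knave" - this is TRUE because Tara, Paul, and Noah are knaves.
- Noah (knave) says "Tara tells the truth" - this is FALSE (a lie) because Tara is a knave.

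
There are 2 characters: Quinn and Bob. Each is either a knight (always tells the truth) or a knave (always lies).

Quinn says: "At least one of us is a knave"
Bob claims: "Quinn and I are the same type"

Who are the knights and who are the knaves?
Quinn is a knight.
Bob is a knave.

Verification:
- Quinn (knight) says "At least one of us is a knave" - this is TRUE because Bob is a knave.
- Bob (knave) says "Quinn and I are the same type" - this is FALSE (a lie) because Bob is a knave and Quinn is a knight.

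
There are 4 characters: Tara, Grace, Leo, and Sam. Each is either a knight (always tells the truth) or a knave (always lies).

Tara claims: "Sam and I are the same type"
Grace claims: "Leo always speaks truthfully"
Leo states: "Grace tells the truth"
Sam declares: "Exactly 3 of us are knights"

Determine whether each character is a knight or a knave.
Tara is a knave.
Grace is a knight.
Leo is a knight.
Sam is a knight.

Verification:
- Tara (knave) says "Sam and I are the same type" - this is FALSE (a lie) because Tara is a knave and Sam is a knight.
- Grace (knight) says "Leo always speaks truthfully" - this is TRUE because Leo is a knight.
- Leo (knight) says "Grace tells the truth" - this is TRUE because Grace is a knight.
- Sam (knight) says "Exactly 3 of us are knights" - this is TRUE because there are 3 knights.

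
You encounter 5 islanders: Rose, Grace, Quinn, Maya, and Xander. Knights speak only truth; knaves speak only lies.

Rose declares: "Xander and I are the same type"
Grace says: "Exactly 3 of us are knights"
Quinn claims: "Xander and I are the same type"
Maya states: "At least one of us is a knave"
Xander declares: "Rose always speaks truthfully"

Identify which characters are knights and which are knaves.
Rose is a knight.
Grace is a knave.
Quinn is a knight.
Maya is a knight.
Xander is a knight.

Verification:
- Rose (knight) says "Xander and I are the same type" - this is TRUE because Rose is a knight and Xander is a knight.
- Grace (knave) says "Exactly 3 of us are knights" - this is FALSE (a lie) because there are 4 knights.
- Quinn (knight) says "Xander and I are the same type" - this is TRUE because Quinn is a knight and Xander is a knight.
- Maya (knight) says "At least one of us is a knave" - this is TRUE because Grace is a knave.
- Xander (knight) says "Rose always speaks truthfully" - this is TRUE because Rose is a knight.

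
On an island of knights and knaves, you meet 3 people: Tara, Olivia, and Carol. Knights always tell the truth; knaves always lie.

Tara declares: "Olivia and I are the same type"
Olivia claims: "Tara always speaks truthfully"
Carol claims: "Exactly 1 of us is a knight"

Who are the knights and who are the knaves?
Tara is a knight.
Olivia is a knight.
Carol is a knave.

Verification:
- Tara (knight) says "Olivia and I are the same type" - this is TRUE because Tara is a knight and Olivia is a knight.
- Olivia (knight) says "Tara always speaks truthfully" - this is TRUE because Tara is a knight.
- Carol (knave) says "Exactly 1 of us is a knight" - this is FALSE (a lie) because there are 2 knights.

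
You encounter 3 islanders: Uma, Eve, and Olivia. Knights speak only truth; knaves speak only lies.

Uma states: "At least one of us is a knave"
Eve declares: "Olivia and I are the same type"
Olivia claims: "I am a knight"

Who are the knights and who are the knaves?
Uma is a knight.
Eve is a knave.
Olivia is a knight.

Verification:
- Uma (knight) says "At least one of us is a knave" - this is TRUE because Eve is a knave.
- Eve (knave) says "Olivia and I are the same type" - this is FALSE (a lie) because Eve is a knave and Olivia is a knight.
- Olivia (knight) says "I am a knight" - this is TRUE because Olivia is a knight.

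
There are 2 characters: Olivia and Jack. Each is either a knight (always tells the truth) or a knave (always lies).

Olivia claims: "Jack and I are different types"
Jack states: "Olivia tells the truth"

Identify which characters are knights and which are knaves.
Olivia is a knave.
Jack is a knave.

Verification:
- Olivia (knave) says "Jack and I are different types" - this is FALSE (a lie) because Olivia is a knave and Jack is a knave.
- Jack (knave) says "Olivia tells the truth" - this is FALSE (a lie) because Olivia is a knave.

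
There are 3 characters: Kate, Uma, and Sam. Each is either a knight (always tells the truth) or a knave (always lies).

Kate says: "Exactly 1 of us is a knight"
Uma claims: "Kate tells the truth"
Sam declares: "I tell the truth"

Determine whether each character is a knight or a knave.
Kate is a knave.
Uma is a knave.
Sam is a knave.

Verification:
- Kate (knave) says "Exactly 1 of us is a knight" - this is FALSE (a lie) because there are 0 knights.
- Uma (knave) says "Kate tells the truth" - this is FALSE (a lie) because Kate is a knave.
- Sam (knave) says "I tell the truth" - this is FALSE (a lie) because Sam is a knave.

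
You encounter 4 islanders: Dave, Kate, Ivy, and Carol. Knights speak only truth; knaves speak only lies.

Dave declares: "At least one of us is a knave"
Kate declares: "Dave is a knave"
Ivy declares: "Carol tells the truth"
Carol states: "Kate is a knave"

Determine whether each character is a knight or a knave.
Dave is a knight.
Kate is a knave.
Ivy is a knight.
Carol is a knight.

Verification:
- Dave (knight) says "At least one of us is a knave" - this is TRUE because Kate is a knave.
- Kate (knave) says "Dave is a knave" - this is FALSE (a lie) because Dave is a knight.
- Ivy (knight) says "Carol tells the truth" - this is TRUE because Carol is a knight.
- Carol (knight) says "Kate is a knave" - this is TRUE because Kate is a knave.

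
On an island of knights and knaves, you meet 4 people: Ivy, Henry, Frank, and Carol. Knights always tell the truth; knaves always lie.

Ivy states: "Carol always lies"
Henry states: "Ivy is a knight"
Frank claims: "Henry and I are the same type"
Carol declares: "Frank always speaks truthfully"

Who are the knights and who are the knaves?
Ivy is a knight.
Henry is a knight.
Frank is a knave.
Carol is a knave.

Verification:
- Ivy (knight) says "Carol always lies" - this is TRUE because Carol is a knave.
- Henry (knight) says "Ivy is a knight" - this is TRUE because Ivy is a knight.
- Frank (knave) says "Henry and I are the same type" - this is FALSE (a lie) because Frank is a knave and Henry is a knight.
- Carol (knave) says "Frank always speaks truthfully" - this is FALSE (a lie) because Frank is a knave.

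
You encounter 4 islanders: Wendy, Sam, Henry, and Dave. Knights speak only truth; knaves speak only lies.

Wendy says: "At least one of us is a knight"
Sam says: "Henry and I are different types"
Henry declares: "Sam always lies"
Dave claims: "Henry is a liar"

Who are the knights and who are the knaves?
Wendy is a knight.
Sam is a knight.
Henry is a knave.
Dave is a knight.

Verification:
- Wendy (knight) says "At least one of us is a knight" - this is TRUE because Wendy, Sam, and Dave are knights.
- Sam (knight) says "Henry and I are different types" - this is TRUE because Sam is a knight and Henry is a knave.
- Henry (knave) says "Sam always lies" - this is FALSE (a lie) because Sam is a knight.
- Dave (knight) says "Henry is a liar" - this is TRUE because Henry is a knave.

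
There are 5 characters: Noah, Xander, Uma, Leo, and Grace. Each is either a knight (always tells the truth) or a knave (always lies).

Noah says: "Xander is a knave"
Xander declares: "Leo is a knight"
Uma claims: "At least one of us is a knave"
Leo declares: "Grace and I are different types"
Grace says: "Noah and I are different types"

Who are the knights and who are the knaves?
Noah is a knave.
Xander is a knight.
Uma is a knight.
Leo is a knight.
Grace is a knave.

Verification:
- Noah (knave) says "Xander is a knave" - this is FALSE (a lie) because Xander is a knight.
- Xander (knight) says "Leo is a knight" - this is TRUE because Leo is a knight.
- Uma (knight) says "At least one of us is a knave" - this is TRUE because Noah and Grace are knaves.
- Leo (knight) says "Grace and I are different types" - this is TRUE because Leo is a knight and Grace is a knave.
- Grace (knave) says "Noah and I are different types" - this is FALSE (a lie) because Grace is a knave and Noah is a knave.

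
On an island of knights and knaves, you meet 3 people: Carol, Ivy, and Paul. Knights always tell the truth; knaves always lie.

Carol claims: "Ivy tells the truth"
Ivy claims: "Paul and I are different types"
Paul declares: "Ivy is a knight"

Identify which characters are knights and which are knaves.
Carol is a knave.
Ivy is a knave.
Paul is a knave.

Verification:
- Carol (knave) says "Ivy tells the truth" - this is FALSE (a lie) because Ivy is a knave.
- Ivy (knave) says "Paul and I are different types" - this is FALSE (a lie) because Ivy is a knave and Paul is a knave.
- Paul (knave) says "Ivy is a knight" - this is FALSE (a lie) because Ivy is a knave.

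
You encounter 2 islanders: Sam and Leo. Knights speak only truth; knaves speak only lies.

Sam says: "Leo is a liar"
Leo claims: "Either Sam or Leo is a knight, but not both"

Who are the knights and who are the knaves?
Sam is a knave.
Leo is a knight.

Verification:
- Sam (knave) says "Leo is a liar" - this is FALSE (a lie) because Leo is a knight.
- Leo (knight) says "Either Sam or Leo is a knight, but not both" - this is TRUE because Sam is a knave and Leo is a knight.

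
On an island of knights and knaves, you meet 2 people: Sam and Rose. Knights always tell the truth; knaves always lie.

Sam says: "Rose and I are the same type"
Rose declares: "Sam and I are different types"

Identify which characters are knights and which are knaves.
Sam is a knave.
Rose is a knight.

Verification:
- Sam (knave) says "Rose and I are the same type" - this is FALSE (a lie) because Sam is a knave and Rose is a knight.
- Rose (knight) says "Sam and I are different types" - this is TRUE because Rose is a knight and Sam is a knave.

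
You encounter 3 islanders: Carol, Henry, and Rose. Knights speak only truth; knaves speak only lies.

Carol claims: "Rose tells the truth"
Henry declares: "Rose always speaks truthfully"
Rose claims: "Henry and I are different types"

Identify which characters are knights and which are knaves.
Carol is a knave.
Henry is a knave.
Rose is a knave.

Verification:
- Carol (knave) says "Rose tells the truth" - this is FALSE (a lie) because Rose is a knave.
- Henry (knave) says "Rose always speaks truthfully" - this is FALSE (a lie) because Rose is a knave.
- Rose (knave) says "Henry and I are different types" - this is FALSE (a lie) because Rose is a knave and Henry is a knave.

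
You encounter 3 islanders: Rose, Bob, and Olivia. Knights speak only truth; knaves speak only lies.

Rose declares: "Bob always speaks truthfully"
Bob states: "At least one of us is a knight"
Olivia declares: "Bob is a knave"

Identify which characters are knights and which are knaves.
Rose is a knight.
Bob is a knight.
Olivia is a knave.

Verification:
- Rose (knight) says "Bob always speaks truthfully" - this is TRUE because Bob is a knight.
- Bob (knight) says "At least one of us is a knight" - this is TRUE because Rose and Bob are knights.
- Olivia (knave) says "Bob is a knave" - this is FALSE (a lie) because Bob is a knight.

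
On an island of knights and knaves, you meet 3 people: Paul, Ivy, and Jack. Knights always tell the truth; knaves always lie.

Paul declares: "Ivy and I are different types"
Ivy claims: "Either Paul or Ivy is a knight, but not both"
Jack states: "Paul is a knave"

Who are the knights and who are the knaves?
Paul is a knave.
Ivy is a knave.
Jack is a knight.

Verification:
- Paul (knave) says "Ivy and I are different types" - this is FALSE (a lie) because Paul is a knave and Ivy is a knave.
- Ivy (knave) says "Either Paul or Ivy is a knight, but not both" - this is FALSE (a lie) because Paul is a knave and Ivy is a knave.
- Jack (knight) says "Paul is a knave" - this is TRUE because Paul is a knave.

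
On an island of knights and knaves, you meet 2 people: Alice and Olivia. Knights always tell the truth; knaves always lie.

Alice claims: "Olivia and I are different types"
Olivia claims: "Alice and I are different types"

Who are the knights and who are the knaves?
Alice is a knave.
Olivia is a knave.

Verification:
- Alice (knave) says "Olivia and I are different types" - this is FALSE (a lie) because Alice is a knave and Olivia is a knave.
- Olivia (knave) says "Alice and I are different types" - this is FALSE (a lie) because Olivia is a knave and Alice is a knave.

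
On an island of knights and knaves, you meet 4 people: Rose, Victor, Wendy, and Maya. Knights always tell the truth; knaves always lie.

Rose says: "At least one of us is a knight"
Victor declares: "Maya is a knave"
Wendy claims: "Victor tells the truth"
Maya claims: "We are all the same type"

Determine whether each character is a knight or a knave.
Rose is a knight.
Victor is a knight.
Wendy is a knight.
Maya is a knave.

Verification:
- Rose (knight) says "At least one of us is a knight" - this is TRUE because Rose, Victor, and Wendy are knights.
- Victor (knight) says "Maya is a knave" - this is TRUE because Maya is a knave.
- Wendy (knight) says "Victor tells the truth" - this is TRUE because Victor is a knight.
- Maya (knave) says "We are all the same type" - this is FALSE (a lie) because Rose, Victor, and Wendy are knights and Maya is a knave.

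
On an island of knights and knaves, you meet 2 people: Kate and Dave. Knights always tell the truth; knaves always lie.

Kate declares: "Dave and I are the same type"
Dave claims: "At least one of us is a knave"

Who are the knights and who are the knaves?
Kate is a knave.
Dave is a knight.

Verification:
- Kate (knave) says "Dave and I are the same type" - this is FALSE (a lie) because Kate is a knave and Dave is a knight.
- Dave (knight) says "At least one of us is a knave" - this is TRUE because Kate is a knave.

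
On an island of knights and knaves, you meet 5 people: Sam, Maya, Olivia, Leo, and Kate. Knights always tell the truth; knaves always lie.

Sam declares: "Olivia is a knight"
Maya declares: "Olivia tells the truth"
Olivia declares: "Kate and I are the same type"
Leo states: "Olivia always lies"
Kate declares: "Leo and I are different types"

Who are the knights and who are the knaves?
Sam is a knight.
Maya is a knight.
Olivia is a knight.
Leo is a knave.
Kate is a knight.

Verification:
- Sam (knight) says "Olivia is a knight" - this is TRUE because Olivia is a knight.
- Maya (knight) says "Olivia tells the truth" - this is TRUE because Olivia is a knight.
- Olivia (knight) says "Kate and I are the same type" - this is TRUE because Olivia is a knight and Kate is a knight.
- Leo (knave) says "Olivia always lies" - this is FALSE (a lie) because Olivia is a knight.
- Kate (knight) says "Leo and I are different types" - this is TRUE because Kate is a knight and Leo is a knave.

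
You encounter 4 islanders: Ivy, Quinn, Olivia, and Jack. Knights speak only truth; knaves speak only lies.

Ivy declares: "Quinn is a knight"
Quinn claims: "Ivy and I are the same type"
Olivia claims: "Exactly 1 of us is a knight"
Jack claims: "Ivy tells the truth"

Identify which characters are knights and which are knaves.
Ivy is a knight.
Quinn is a knight.
Olivia is a knave.
Jack is a knight.

Verification:
- Ivy (knight) says "Quinn is a knight" - this is TRUE because Quinn is a knight.
- Quinn (knight) says "Ivy and I are the same type" - this is TRUE because Quinn is a knight and Ivy is a knight.
- Olivia (knave) says "Exactly 1 of us is a knight" - this is FALSE (a lie) because there are 3 knights.
- Jack (knight) says "Ivy tells the truth" - this is TRUE because Ivy is a knight.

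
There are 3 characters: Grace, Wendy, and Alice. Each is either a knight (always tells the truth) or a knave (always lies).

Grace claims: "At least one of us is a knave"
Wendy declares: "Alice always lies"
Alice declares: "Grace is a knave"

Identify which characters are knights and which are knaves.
Grace is a knight.
Wendy is a knight.
Alice is a knave.

Verification:
- Grace (knight) says "At least one of us is a knave" - this is TRUE because Alice is a knave.
- Wendy (knight) says "Alice always lies" - this is TRUE because Alice is a knave.
- Alice (knave) says "Grace is a knave" - this is FALSE (a lie) because Grace is a knight.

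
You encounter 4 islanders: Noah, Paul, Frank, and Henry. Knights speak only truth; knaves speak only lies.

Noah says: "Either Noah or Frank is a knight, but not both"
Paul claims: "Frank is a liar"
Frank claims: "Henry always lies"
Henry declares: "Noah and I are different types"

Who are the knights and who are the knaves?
Noah is a knave.
Paul is a knight.
Frank is a knave.
Henry is a knight.

Verification:
- Noah (knave) says "Either Noah or Frank is a knight, but not both" - this is FALSE (a lie) because Noah is a knave and Frank is a knave.
- Paul (knight) says "Frank is a liar" - this is TRUE because Frank is a knave.
- Frank (knave) says "Henry always lies" - this is FALSE (a lie) because Henry is a knight.
- Henry (knight) says "Noah and I are different types" - this is TRUE because Henry is a knight and Noah is a knave.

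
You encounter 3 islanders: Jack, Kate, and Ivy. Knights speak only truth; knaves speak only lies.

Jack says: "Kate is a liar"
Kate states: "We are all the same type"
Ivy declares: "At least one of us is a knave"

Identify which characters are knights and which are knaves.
Jack is a knight.
Kate is a knave.
Ivy is a knight.

Verification:
- Jack (knight) says "Kate is a liar" - this is TRUE because Kate is a knave.
- Kate (knave) says "We are all the same type" - this is FALSE (a lie) because Jack and Ivy are knights and Kate is a knave.
- Ivy (knight) says "At least one of us is a knave" - this is TRUE because Kate is a knave.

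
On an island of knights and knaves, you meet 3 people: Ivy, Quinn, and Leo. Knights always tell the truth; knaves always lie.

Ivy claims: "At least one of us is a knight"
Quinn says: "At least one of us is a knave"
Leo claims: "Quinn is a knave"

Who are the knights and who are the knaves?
Ivy is a knight.
Quinn is a knight.
Leo is a knave.

Verification:
- Ivy (knight) says "At least one of us is a knight" - this is TRUE because Ivy and Quinn are knights.
- Quinn (knight) says "At least one of us is a knave" - this is TRUE because Leo is a knave.
- Leo (knave) says "Quinn is a knave" - this is FALSE (a lie) because Quinn is a knight.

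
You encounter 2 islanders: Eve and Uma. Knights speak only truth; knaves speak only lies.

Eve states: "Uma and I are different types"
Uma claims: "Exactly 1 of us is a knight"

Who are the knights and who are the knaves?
Eve is a knave.
Uma is a knave.

Verification:
- Eve (knave) says "Uma and I are different types" - this is FALSE (a lie) because Eve is a knave and Uma is a knave.
- Uma (knave) says "Exactly 1 of us is a knight" - this is FALSE (a lie) because there are 0 knights.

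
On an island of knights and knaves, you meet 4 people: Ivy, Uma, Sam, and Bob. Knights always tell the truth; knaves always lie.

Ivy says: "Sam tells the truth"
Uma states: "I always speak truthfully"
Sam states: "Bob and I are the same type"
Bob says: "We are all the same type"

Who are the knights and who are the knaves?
Ivy is a knight.
Uma is a knight.
Sam is a knight.
Bob is a knight.

Verification:
- Ivy (knight) says "Sam tells the truth" - this is TRUE because Sam is a knight.
- Uma (knight) says "I always speak truthfully" - this is TRUE because Uma is a knight.
- Sam (knight) says "Bob and I are the same type" - this is TRUE because Sam is a knight and Bob is a knight.
- Bob (knight) says "We are all the same type" - this is TRUE because Ivy, Uma, Sam, and Bob are knights.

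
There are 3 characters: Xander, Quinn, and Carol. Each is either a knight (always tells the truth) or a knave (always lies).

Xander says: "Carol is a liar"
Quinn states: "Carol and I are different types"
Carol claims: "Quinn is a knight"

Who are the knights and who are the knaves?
Xander is a knight.
Quinn is a knave.
Carol is a knave.

Verification:
- Xander (knight) says "Carol is a liar" - this is TRUE because Carol is a knave.
- Quinn (knave) says "Carol and I are different types" - this is FALSE (a lie) because Quinn is a knave and Carol is a knave.
- Carol (knave) says "Quinn is a knight" - this is FALSE (a lie) because Quinn is a knave.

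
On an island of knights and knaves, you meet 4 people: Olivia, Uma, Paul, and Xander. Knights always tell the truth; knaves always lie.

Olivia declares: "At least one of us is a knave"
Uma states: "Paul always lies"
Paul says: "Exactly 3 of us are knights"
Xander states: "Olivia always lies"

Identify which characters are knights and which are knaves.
Olivia is a knight.
Uma is a knight.
Paul is a knave.
Xander is a knave.

Verification:
- Olivia (knight) says "At least one of us is a knave" - this is TRUE because Paul and Xander are knaves.
- Uma (knight) says "Paul always lies" - this is TRUE because Paul is a knave.
- Paul (knave) says "Exactly 3 of us are knights" - this is FALSE (a lie) because there are 2 knights.
- Xander (knave) says "Olivia always lies" - this is FALSE (a lie) because Olivia is a knight.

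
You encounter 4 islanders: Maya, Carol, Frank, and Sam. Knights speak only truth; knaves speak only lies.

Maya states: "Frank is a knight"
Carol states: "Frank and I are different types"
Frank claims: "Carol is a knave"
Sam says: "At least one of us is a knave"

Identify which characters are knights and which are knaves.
Maya is a knave.
Carol is a knight.
Frank is a knave.
Sam is a knight.

Verification:
- Maya (knave) says "Frank is a knight" - this is FALSE (a lie) because Frank is a knave.
- Carol (knight) says "Frank and I are different types" - this is TRUE because Carol is a knight and Frank is a knave.
- Frank (knave) says "Carol is a knave" - this is FALSE (a lie) because Carol is a knight.
- Sam (knight) says "At least one of us is a knave" - this is TRUE because Maya and Frank are knaves.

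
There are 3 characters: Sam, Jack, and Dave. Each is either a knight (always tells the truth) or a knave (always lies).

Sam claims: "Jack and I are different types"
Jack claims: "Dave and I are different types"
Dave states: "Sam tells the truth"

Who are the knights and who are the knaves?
Sam is a knave.
Jack is a knave.
Dave is a knave.

Verification:
- Sam (knave) says "Jack and I are different types" - this is FALSE (a lie) because Sam is a knave and Jack is a knave.
- Jack (knave) says "Dave and I are different types" - this is FALSE (a lie) because Jack is a knave and Dave is a knave.
- Dave (knave) says "Sam tells the truth" - this is FALSE (a lie) because Sam is a knave.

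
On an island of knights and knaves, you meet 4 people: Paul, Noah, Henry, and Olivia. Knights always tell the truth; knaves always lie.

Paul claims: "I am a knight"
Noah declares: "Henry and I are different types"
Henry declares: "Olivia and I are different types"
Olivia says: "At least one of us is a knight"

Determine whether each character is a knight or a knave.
Paul is a knave.
Noah is a knave.
Henry is a knave.
Olivia is a knave.

Verification:
- Paul (knave) says "I am a knight" - this is FALSE (a lie) because Paul is a knave.
- Noah (knave) says "Henry and I are different types" - this is FALSE (a lie) because Noah is a knave and Henry is a knave.
- Henry (knave) says "Olivia and I are different types" - this is FALSE (a lie) because Henry is a knave and Olivia is a knave.
- Olivia (knave) says "At least one of us is a knight" - this is FALSE (a lie) because no one is a knight.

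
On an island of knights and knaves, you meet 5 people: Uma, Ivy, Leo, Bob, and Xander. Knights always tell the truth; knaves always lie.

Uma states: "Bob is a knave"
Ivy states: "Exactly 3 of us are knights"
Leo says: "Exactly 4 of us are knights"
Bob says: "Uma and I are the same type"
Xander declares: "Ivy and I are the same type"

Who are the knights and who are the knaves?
Uma is a knight.
Ivy is a knight.
Leo is a knave.
Bob is a knave.
Xander is a knight.

Verification:
- Uma (knight) says "Bob is a knave" - this is TRUE because Bob is a knave.
- Ivy (knight) says "Exactly 3 of us are knights" - this is TRUE because there are 3 knights.
- Leo (knave) says "Exactly 4 of us are knights" - this is FALSE (a lie) because there are 3 knights.
- Bob (knave) says "Uma and I are the same type" - this is FALSE (a lie) because Bob is a knave and Uma is a knight.
- Xander (knight) says "Ivy and I are the same type" - this is TRUE because Xander is a knight and Ivy is a knight.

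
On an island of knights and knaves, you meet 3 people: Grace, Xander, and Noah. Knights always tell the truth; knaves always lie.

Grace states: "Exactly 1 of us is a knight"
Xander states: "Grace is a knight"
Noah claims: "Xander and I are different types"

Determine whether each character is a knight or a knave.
Grace is a knave.
Xander is a knave.
Noah is a knave.

Verification:
- Grace (knave) says "Exactly 1 of us is a knight" - this is FALSE (a lie) because there are 0 knights.
- Xander (knave) says "Grace is a knight" - this is FALSE (a lie) because Grace is a knave.
- Noah (knave) says "Xander and I are different types" - this is FALSE (a lie) because Noah is a knave and Xander is a knave.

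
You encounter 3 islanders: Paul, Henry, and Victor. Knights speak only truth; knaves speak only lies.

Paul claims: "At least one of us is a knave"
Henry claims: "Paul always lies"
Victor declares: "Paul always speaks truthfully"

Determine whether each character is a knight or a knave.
Paul is a knight.
Henry is a knave.
Victor is a knight.

Verification:
- Paul (knight) says "At least one of us is a knave" - this is TRUE because Henry is a knave.
- Henry (knave) says "Paul always lies" - this is FALSE (a lie) because Paul is a knight.
- Victor (knight) says "Paul always speaks truthfully" - this is TRUE because Paul is a knight.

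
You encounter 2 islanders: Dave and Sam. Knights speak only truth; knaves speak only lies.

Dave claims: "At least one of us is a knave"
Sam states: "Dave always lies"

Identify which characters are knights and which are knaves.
Dave is a knight.
Sam is a knave.

Verification:
- Dave (knight) says "At least one of us is a knave" - this is TRUE because Sam is a knave.
- Sam (knave) says "Dave always lies" - this is FALSE (a lie) because Dave is a knight.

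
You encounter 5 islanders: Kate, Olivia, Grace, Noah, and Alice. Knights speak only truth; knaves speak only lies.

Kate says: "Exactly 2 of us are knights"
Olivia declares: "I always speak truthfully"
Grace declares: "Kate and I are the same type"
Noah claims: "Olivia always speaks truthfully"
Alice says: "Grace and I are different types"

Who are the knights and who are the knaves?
Kate is a knight.
Olivia is a knave.
Grace is a knave.
Noah is a knave.
Alice is a knight.

Verification:
- Kate (knight) says "Exactly 2 of us are knights" - this is TRUE because there are 2 knights.
- Olivia (knave) says "I always speak truthfully" - this is FALSE (a lie) because Olivia is a knave.
- Grace (knave) says "Kate and I are the same type" - this is FALSE (a lie) because Grace is a knave and Kate is a knight.
- Noah (knave) says "Olivia always speaks truthfully" - this is FALSE (a lie) because Olivia is a knave.
- Alice (knight) says "Grace and I are different types" - this is TRUE because Alice is a knight and Grace is a knave.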